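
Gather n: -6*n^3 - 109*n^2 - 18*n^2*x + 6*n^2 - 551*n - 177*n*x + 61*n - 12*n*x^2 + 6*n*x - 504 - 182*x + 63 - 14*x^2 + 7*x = -6*n^3 + n^2*(-18*x - 103) + n*(-12*x^2 - 171*x - 490) - 14*x^2 - 175*x - 441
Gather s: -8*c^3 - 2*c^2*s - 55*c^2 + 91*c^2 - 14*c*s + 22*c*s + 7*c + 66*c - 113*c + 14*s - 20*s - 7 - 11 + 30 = -8*c^3 + 36*c^2 - 40*c + s*(-2*c^2 + 8*c - 6) + 12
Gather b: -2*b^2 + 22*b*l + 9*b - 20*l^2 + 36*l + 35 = -2*b^2 + b*(22*l + 9) - 20*l^2 + 36*l + 35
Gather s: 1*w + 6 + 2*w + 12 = 3*w + 18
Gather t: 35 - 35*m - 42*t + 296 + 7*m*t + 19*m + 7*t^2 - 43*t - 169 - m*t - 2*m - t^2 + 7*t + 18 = -18*m + 6*t^2 + t*(6*m - 78) + 180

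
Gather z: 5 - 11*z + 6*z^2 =6*z^2 - 11*z + 5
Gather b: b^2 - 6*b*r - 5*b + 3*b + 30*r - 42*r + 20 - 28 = b^2 + b*(-6*r - 2) - 12*r - 8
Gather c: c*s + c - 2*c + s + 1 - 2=c*(s - 1) + s - 1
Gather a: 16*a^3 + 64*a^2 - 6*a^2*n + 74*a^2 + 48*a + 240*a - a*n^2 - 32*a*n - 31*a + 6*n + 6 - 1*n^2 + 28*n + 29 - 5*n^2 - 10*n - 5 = 16*a^3 + a^2*(138 - 6*n) + a*(-n^2 - 32*n + 257) - 6*n^2 + 24*n + 30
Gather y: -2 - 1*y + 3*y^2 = 3*y^2 - y - 2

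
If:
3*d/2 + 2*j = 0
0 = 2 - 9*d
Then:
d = 2/9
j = -1/6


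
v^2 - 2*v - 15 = (v - 5)*(v + 3)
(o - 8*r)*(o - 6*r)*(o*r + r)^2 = o^4*r^2 - 14*o^3*r^3 + 2*o^3*r^2 + 48*o^2*r^4 - 28*o^2*r^3 + o^2*r^2 + 96*o*r^4 - 14*o*r^3 + 48*r^4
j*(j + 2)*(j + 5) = j^3 + 7*j^2 + 10*j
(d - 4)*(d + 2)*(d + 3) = d^3 + d^2 - 14*d - 24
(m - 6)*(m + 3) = m^2 - 3*m - 18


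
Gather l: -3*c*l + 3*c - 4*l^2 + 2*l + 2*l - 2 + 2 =3*c - 4*l^2 + l*(4 - 3*c)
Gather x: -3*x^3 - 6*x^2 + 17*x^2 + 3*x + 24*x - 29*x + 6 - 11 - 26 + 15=-3*x^3 + 11*x^2 - 2*x - 16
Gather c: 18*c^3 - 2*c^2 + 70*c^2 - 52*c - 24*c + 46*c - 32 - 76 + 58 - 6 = 18*c^3 + 68*c^2 - 30*c - 56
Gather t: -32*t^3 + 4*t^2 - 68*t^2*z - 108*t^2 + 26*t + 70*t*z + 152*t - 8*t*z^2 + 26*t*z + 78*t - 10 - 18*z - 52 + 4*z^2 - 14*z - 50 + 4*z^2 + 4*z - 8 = -32*t^3 + t^2*(-68*z - 104) + t*(-8*z^2 + 96*z + 256) + 8*z^2 - 28*z - 120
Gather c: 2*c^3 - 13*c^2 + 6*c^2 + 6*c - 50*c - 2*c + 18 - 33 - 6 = 2*c^3 - 7*c^2 - 46*c - 21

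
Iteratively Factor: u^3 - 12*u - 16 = (u + 2)*(u^2 - 2*u - 8) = (u - 4)*(u + 2)*(u + 2)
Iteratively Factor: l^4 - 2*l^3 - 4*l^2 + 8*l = (l)*(l^3 - 2*l^2 - 4*l + 8) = l*(l - 2)*(l^2 - 4) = l*(l - 2)^2*(l + 2)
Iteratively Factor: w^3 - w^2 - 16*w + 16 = (w - 4)*(w^2 + 3*w - 4) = (w - 4)*(w - 1)*(w + 4)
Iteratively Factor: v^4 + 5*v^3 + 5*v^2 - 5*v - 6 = (v + 1)*(v^3 + 4*v^2 + v - 6) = (v + 1)*(v + 3)*(v^2 + v - 2) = (v - 1)*(v + 1)*(v + 3)*(v + 2)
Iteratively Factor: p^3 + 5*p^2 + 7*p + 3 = (p + 3)*(p^2 + 2*p + 1) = (p + 1)*(p + 3)*(p + 1)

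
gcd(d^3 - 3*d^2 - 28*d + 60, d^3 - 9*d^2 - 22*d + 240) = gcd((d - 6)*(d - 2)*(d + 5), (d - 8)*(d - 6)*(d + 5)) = d^2 - d - 30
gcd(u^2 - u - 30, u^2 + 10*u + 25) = u + 5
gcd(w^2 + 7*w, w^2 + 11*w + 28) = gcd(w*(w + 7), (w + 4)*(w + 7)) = w + 7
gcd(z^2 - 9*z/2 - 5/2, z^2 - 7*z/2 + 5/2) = 1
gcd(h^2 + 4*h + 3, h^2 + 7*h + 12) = h + 3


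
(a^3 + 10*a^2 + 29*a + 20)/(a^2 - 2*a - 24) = (a^2 + 6*a + 5)/(a - 6)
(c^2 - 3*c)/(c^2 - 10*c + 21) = c/(c - 7)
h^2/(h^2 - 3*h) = h/(h - 3)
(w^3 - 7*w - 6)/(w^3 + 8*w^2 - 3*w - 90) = (w^2 + 3*w + 2)/(w^2 + 11*w + 30)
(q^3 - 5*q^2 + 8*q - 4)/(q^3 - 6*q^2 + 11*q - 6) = (q - 2)/(q - 3)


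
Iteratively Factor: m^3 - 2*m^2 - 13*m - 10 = (m - 5)*(m^2 + 3*m + 2) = (m - 5)*(m + 1)*(m + 2)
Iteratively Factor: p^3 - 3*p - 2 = (p + 1)*(p^2 - p - 2) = (p - 2)*(p + 1)*(p + 1)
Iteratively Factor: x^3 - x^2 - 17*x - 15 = (x - 5)*(x^2 + 4*x + 3) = (x - 5)*(x + 1)*(x + 3)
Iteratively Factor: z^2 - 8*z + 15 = (z - 3)*(z - 5)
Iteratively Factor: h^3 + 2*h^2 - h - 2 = (h + 1)*(h^2 + h - 2) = (h - 1)*(h + 1)*(h + 2)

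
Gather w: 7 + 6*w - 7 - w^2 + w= -w^2 + 7*w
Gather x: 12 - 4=8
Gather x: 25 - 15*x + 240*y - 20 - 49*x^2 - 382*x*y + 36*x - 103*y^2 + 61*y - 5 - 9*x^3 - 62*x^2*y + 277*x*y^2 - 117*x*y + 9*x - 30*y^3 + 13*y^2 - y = -9*x^3 + x^2*(-62*y - 49) + x*(277*y^2 - 499*y + 30) - 30*y^3 - 90*y^2 + 300*y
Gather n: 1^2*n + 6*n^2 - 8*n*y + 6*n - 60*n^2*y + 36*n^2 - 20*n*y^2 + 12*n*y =n^2*(42 - 60*y) + n*(-20*y^2 + 4*y + 7)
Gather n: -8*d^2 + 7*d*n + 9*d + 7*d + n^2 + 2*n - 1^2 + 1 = -8*d^2 + 16*d + n^2 + n*(7*d + 2)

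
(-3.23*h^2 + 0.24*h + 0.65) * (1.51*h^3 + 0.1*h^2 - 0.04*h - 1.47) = -4.8773*h^5 + 0.0394*h^4 + 1.1347*h^3 + 4.8035*h^2 - 0.3788*h - 0.9555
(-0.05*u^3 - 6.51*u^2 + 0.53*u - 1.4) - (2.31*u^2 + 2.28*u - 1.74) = -0.05*u^3 - 8.82*u^2 - 1.75*u + 0.34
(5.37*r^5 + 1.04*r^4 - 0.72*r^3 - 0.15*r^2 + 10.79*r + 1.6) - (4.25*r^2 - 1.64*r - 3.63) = 5.37*r^5 + 1.04*r^4 - 0.72*r^3 - 4.4*r^2 + 12.43*r + 5.23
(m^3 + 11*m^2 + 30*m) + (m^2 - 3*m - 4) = m^3 + 12*m^2 + 27*m - 4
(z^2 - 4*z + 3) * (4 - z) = -z^3 + 8*z^2 - 19*z + 12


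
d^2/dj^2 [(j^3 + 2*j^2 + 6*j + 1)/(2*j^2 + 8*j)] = (14*j^3 + 3*j^2 + 12*j + 16)/(j^3*(j^3 + 12*j^2 + 48*j + 64))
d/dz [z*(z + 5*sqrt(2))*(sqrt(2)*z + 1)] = 3*sqrt(2)*z^2 + 22*z + 5*sqrt(2)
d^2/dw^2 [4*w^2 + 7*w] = 8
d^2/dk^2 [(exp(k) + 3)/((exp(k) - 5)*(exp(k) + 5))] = (exp(4*k) + 12*exp(3*k) + 150*exp(2*k) + 300*exp(k) + 625)*exp(k)/(exp(6*k) - 75*exp(4*k) + 1875*exp(2*k) - 15625)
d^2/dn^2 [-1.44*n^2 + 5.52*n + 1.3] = -2.88000000000000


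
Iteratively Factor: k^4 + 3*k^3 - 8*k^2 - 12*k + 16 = (k + 4)*(k^3 - k^2 - 4*k + 4) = (k + 2)*(k + 4)*(k^2 - 3*k + 2) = (k - 2)*(k + 2)*(k + 4)*(k - 1)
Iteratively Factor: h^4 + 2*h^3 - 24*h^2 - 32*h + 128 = (h + 4)*(h^3 - 2*h^2 - 16*h + 32) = (h - 2)*(h + 4)*(h^2 - 16) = (h - 4)*(h - 2)*(h + 4)*(h + 4)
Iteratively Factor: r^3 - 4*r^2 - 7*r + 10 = (r + 2)*(r^2 - 6*r + 5) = (r - 5)*(r + 2)*(r - 1)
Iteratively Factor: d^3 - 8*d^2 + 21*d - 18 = (d - 3)*(d^2 - 5*d + 6) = (d - 3)*(d - 2)*(d - 3)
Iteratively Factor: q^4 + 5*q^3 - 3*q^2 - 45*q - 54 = (q + 3)*(q^3 + 2*q^2 - 9*q - 18) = (q + 2)*(q + 3)*(q^2 - 9) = (q - 3)*(q + 2)*(q + 3)*(q + 3)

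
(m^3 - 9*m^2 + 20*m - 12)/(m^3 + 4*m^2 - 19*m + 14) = (m - 6)/(m + 7)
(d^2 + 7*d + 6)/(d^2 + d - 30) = (d + 1)/(d - 5)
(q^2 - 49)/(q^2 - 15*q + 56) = (q + 7)/(q - 8)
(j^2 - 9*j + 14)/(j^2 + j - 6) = (j - 7)/(j + 3)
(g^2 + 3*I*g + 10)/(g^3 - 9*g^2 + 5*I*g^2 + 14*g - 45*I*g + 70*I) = (g - 2*I)/(g^2 - 9*g + 14)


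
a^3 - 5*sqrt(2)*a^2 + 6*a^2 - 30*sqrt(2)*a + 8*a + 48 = (a + 6)*(a - 4*sqrt(2))*(a - sqrt(2))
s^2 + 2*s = s*(s + 2)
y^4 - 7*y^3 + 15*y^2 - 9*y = y*(y - 3)^2*(y - 1)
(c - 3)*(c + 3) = c^2 - 9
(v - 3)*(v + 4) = v^2 + v - 12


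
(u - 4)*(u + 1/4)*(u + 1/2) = u^3 - 13*u^2/4 - 23*u/8 - 1/2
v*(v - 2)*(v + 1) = v^3 - v^2 - 2*v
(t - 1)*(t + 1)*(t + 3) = t^3 + 3*t^2 - t - 3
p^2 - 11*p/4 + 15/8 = (p - 3/2)*(p - 5/4)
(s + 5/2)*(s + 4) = s^2 + 13*s/2 + 10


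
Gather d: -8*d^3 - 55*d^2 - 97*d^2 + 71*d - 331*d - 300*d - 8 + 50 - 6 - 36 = -8*d^3 - 152*d^2 - 560*d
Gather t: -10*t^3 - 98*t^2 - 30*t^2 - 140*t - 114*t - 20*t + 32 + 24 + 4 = -10*t^3 - 128*t^2 - 274*t + 60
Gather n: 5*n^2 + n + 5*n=5*n^2 + 6*n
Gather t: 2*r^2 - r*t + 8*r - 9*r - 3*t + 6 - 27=2*r^2 - r + t*(-r - 3) - 21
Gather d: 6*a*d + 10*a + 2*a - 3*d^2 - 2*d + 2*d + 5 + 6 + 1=6*a*d + 12*a - 3*d^2 + 12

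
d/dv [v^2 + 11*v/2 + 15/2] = 2*v + 11/2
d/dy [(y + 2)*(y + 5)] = 2*y + 7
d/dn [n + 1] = 1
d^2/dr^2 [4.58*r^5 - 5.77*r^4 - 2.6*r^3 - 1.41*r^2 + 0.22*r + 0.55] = 91.6*r^3 - 69.24*r^2 - 15.6*r - 2.82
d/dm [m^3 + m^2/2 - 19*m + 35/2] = 3*m^2 + m - 19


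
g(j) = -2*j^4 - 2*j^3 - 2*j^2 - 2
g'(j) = -8*j^3 - 6*j^2 - 4*j = 2*j*(-4*j^2 - 3*j - 2)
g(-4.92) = -984.12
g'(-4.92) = 827.21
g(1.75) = -37.60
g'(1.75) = -68.25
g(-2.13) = -32.91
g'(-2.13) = 58.61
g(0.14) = -2.05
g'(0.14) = -0.70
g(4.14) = -765.73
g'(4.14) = -687.06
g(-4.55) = -712.20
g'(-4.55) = 647.56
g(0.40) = -2.50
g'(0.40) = -3.07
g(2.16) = -75.02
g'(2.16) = -117.26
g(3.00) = -236.00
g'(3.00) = -282.00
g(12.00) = -45218.00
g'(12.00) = -14736.00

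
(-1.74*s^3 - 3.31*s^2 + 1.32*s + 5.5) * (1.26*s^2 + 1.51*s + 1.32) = -2.1924*s^5 - 6.798*s^4 - 5.6317*s^3 + 4.554*s^2 + 10.0474*s + 7.26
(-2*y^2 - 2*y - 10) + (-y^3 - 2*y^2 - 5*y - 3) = -y^3 - 4*y^2 - 7*y - 13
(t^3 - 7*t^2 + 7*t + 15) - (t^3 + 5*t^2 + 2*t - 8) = -12*t^2 + 5*t + 23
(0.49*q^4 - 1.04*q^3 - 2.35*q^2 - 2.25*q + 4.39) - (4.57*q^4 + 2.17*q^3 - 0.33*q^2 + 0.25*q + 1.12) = -4.08*q^4 - 3.21*q^3 - 2.02*q^2 - 2.5*q + 3.27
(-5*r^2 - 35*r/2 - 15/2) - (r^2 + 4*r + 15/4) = -6*r^2 - 43*r/2 - 45/4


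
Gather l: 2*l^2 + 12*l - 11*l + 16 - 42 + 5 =2*l^2 + l - 21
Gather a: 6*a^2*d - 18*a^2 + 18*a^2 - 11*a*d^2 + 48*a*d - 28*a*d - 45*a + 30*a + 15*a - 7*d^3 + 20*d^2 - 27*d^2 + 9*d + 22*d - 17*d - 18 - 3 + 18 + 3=6*a^2*d + a*(-11*d^2 + 20*d) - 7*d^3 - 7*d^2 + 14*d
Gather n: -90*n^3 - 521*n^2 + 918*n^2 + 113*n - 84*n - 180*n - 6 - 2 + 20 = -90*n^3 + 397*n^2 - 151*n + 12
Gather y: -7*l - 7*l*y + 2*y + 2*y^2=-7*l + 2*y^2 + y*(2 - 7*l)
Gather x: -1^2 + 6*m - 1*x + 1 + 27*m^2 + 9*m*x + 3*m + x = 27*m^2 + 9*m*x + 9*m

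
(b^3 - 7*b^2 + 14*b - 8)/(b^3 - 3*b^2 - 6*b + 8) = (b - 2)/(b + 2)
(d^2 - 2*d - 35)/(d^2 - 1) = (d^2 - 2*d - 35)/(d^2 - 1)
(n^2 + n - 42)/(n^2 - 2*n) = (n^2 + n - 42)/(n*(n - 2))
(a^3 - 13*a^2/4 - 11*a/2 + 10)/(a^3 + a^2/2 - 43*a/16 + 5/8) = 4*(a - 4)/(4*a - 1)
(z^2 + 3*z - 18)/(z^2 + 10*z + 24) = (z - 3)/(z + 4)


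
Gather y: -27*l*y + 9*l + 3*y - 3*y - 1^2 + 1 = -27*l*y + 9*l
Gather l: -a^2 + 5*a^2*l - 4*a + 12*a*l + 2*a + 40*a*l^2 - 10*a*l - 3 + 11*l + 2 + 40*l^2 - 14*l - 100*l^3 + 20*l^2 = -a^2 - 2*a - 100*l^3 + l^2*(40*a + 60) + l*(5*a^2 + 2*a - 3) - 1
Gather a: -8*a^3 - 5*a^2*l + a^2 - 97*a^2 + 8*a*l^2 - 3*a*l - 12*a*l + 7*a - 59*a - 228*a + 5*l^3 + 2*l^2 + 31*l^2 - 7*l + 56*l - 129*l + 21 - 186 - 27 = -8*a^3 + a^2*(-5*l - 96) + a*(8*l^2 - 15*l - 280) + 5*l^3 + 33*l^2 - 80*l - 192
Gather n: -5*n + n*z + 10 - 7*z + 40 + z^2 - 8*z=n*(z - 5) + z^2 - 15*z + 50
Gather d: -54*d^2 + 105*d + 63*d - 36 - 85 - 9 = -54*d^2 + 168*d - 130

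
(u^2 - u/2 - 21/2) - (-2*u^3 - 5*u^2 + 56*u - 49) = 2*u^3 + 6*u^2 - 113*u/2 + 77/2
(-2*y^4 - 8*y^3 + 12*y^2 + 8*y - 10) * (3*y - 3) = -6*y^5 - 18*y^4 + 60*y^3 - 12*y^2 - 54*y + 30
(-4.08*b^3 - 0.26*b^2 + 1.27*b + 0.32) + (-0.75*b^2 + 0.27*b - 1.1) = -4.08*b^3 - 1.01*b^2 + 1.54*b - 0.78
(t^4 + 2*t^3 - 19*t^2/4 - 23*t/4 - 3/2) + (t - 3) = t^4 + 2*t^3 - 19*t^2/4 - 19*t/4 - 9/2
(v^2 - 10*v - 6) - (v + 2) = v^2 - 11*v - 8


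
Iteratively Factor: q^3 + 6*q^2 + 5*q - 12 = (q - 1)*(q^2 + 7*q + 12) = (q - 1)*(q + 4)*(q + 3)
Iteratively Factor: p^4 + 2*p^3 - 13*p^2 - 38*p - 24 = (p - 4)*(p^3 + 6*p^2 + 11*p + 6) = (p - 4)*(p + 1)*(p^2 + 5*p + 6) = (p - 4)*(p + 1)*(p + 3)*(p + 2)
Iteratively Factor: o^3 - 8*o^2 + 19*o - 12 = (o - 4)*(o^2 - 4*o + 3) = (o - 4)*(o - 1)*(o - 3)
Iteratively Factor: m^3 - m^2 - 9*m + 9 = (m + 3)*(m^2 - 4*m + 3) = (m - 3)*(m + 3)*(m - 1)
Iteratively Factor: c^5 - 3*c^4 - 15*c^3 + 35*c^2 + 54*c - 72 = (c - 4)*(c^4 + c^3 - 11*c^2 - 9*c + 18) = (c - 4)*(c - 3)*(c^3 + 4*c^2 + c - 6) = (c - 4)*(c - 3)*(c + 2)*(c^2 + 2*c - 3) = (c - 4)*(c - 3)*(c + 2)*(c + 3)*(c - 1)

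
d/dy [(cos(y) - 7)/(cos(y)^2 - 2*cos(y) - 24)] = (cos(y)^2 - 14*cos(y) + 38)*sin(y)/(sin(y)^2 + 2*cos(y) + 23)^2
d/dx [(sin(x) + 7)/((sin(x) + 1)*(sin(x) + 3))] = (-14*sin(x) + cos(x)^2 - 26)*cos(x)/((sin(x) + 1)^2*(sin(x) + 3)^2)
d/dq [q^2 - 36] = 2*q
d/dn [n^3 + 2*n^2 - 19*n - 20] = 3*n^2 + 4*n - 19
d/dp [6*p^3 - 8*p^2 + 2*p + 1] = 18*p^2 - 16*p + 2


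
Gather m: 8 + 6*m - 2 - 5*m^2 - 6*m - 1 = 5 - 5*m^2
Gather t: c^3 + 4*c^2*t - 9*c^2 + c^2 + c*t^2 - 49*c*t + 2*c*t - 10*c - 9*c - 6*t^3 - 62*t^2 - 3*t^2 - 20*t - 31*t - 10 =c^3 - 8*c^2 - 19*c - 6*t^3 + t^2*(c - 65) + t*(4*c^2 - 47*c - 51) - 10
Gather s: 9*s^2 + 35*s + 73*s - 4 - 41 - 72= 9*s^2 + 108*s - 117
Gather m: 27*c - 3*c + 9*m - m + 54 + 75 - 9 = 24*c + 8*m + 120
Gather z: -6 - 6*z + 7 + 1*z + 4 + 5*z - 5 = 0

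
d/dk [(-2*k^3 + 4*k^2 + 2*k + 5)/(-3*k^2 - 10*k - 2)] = 2*(3*k^4 + 20*k^3 - 11*k^2 + 7*k + 23)/(9*k^4 + 60*k^3 + 112*k^2 + 40*k + 4)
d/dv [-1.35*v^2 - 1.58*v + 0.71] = -2.7*v - 1.58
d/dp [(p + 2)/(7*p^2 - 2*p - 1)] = (-7*p^2 - 28*p + 3)/(49*p^4 - 28*p^3 - 10*p^2 + 4*p + 1)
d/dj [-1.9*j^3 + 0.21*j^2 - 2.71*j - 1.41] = -5.7*j^2 + 0.42*j - 2.71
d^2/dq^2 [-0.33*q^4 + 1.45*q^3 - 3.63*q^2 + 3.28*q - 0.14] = -3.96*q^2 + 8.7*q - 7.26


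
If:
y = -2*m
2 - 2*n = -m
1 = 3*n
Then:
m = -4/3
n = 1/3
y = 8/3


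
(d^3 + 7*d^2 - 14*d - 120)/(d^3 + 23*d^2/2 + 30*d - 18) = 2*(d^2 + d - 20)/(2*d^2 + 11*d - 6)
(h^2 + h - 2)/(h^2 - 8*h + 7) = (h + 2)/(h - 7)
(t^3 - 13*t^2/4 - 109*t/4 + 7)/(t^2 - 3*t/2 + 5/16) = 4*(t^2 - 3*t - 28)/(4*t - 5)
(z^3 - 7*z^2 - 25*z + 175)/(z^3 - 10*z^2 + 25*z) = (z^2 - 2*z - 35)/(z*(z - 5))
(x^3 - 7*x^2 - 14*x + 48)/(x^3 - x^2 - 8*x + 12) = (x - 8)/(x - 2)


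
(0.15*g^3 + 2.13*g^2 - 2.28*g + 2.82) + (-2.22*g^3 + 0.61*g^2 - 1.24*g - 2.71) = -2.07*g^3 + 2.74*g^2 - 3.52*g + 0.11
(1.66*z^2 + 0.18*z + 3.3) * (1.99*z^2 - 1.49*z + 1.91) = 3.3034*z^4 - 2.1152*z^3 + 9.4694*z^2 - 4.5732*z + 6.303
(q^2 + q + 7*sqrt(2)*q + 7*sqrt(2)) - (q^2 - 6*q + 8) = 7*q + 7*sqrt(2)*q - 8 + 7*sqrt(2)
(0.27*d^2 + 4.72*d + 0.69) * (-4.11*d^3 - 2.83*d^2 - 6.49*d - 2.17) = -1.1097*d^5 - 20.1633*d^4 - 17.9458*d^3 - 33.1714*d^2 - 14.7205*d - 1.4973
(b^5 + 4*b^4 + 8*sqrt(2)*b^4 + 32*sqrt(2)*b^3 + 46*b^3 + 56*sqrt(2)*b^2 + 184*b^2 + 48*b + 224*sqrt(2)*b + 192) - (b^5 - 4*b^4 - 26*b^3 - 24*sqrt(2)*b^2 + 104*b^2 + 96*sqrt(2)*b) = 8*b^4 + 8*sqrt(2)*b^4 + 32*sqrt(2)*b^3 + 72*b^3 + 80*b^2 + 80*sqrt(2)*b^2 + 48*b + 128*sqrt(2)*b + 192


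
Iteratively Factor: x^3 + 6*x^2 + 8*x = (x + 4)*(x^2 + 2*x) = x*(x + 4)*(x + 2)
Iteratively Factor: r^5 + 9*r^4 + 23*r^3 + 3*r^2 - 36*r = (r + 3)*(r^4 + 6*r^3 + 5*r^2 - 12*r) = (r + 3)*(r + 4)*(r^3 + 2*r^2 - 3*r) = (r - 1)*(r + 3)*(r + 4)*(r^2 + 3*r) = r*(r - 1)*(r + 3)*(r + 4)*(r + 3)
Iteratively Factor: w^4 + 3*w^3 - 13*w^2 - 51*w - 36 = (w + 3)*(w^3 - 13*w - 12) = (w + 1)*(w + 3)*(w^2 - w - 12) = (w + 1)*(w + 3)^2*(w - 4)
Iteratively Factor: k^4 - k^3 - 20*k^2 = (k + 4)*(k^3 - 5*k^2) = k*(k + 4)*(k^2 - 5*k) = k*(k - 5)*(k + 4)*(k)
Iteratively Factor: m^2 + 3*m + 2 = (m + 1)*(m + 2)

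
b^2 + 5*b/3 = b*(b + 5/3)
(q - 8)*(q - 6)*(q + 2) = q^3 - 12*q^2 + 20*q + 96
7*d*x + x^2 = x*(7*d + x)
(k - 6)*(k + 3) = k^2 - 3*k - 18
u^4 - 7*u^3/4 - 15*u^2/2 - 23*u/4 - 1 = (u - 4)*(u + 1/4)*(u + 1)^2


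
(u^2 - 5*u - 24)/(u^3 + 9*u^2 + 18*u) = (u - 8)/(u*(u + 6))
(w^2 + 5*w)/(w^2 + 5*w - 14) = w*(w + 5)/(w^2 + 5*w - 14)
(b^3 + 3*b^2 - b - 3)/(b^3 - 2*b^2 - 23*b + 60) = (b^3 + 3*b^2 - b - 3)/(b^3 - 2*b^2 - 23*b + 60)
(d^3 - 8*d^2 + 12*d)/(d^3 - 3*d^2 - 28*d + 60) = d/(d + 5)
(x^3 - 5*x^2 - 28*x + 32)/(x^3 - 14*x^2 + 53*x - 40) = (x + 4)/(x - 5)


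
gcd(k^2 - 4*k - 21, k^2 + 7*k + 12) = k + 3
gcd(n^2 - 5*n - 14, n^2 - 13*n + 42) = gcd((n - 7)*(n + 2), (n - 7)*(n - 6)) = n - 7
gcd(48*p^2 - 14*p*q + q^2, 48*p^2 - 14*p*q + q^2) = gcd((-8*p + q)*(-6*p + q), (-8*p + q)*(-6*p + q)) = 48*p^2 - 14*p*q + q^2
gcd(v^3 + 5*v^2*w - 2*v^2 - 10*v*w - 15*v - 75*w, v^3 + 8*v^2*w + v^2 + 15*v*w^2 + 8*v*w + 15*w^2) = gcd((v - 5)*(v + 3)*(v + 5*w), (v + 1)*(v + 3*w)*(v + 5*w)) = v + 5*w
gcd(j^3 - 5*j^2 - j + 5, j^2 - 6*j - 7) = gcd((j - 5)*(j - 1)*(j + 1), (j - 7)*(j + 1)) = j + 1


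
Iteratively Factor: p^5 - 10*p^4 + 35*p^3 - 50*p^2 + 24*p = (p - 2)*(p^4 - 8*p^3 + 19*p^2 - 12*p) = p*(p - 2)*(p^3 - 8*p^2 + 19*p - 12) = p*(p - 4)*(p - 2)*(p^2 - 4*p + 3) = p*(p - 4)*(p - 3)*(p - 2)*(p - 1)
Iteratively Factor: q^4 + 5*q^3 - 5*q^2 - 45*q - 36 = (q + 3)*(q^3 + 2*q^2 - 11*q - 12) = (q + 3)*(q + 4)*(q^2 - 2*q - 3) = (q - 3)*(q + 3)*(q + 4)*(q + 1)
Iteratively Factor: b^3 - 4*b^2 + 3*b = (b)*(b^2 - 4*b + 3) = b*(b - 1)*(b - 3)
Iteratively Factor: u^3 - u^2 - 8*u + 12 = (u - 2)*(u^2 + u - 6) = (u - 2)*(u + 3)*(u - 2)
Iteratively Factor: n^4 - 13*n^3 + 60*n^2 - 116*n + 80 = (n - 2)*(n^3 - 11*n^2 + 38*n - 40) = (n - 2)^2*(n^2 - 9*n + 20) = (n - 5)*(n - 2)^2*(n - 4)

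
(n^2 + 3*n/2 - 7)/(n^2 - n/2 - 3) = (2*n + 7)/(2*n + 3)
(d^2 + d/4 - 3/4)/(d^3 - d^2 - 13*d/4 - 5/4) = (4*d - 3)/(4*d^2 - 8*d - 5)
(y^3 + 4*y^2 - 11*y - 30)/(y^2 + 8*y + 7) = (y^3 + 4*y^2 - 11*y - 30)/(y^2 + 8*y + 7)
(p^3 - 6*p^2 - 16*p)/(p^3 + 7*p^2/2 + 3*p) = 2*(p - 8)/(2*p + 3)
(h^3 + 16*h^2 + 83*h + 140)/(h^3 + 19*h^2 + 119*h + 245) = (h + 4)/(h + 7)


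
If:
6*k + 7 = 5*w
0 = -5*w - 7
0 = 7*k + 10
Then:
No Solution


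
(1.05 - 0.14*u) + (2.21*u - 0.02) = 2.07*u + 1.03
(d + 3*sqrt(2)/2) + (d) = 2*d + 3*sqrt(2)/2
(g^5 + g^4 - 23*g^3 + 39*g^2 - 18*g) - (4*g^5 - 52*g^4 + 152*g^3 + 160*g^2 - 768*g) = -3*g^5 + 53*g^4 - 175*g^3 - 121*g^2 + 750*g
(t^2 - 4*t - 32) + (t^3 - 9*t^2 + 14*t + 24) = t^3 - 8*t^2 + 10*t - 8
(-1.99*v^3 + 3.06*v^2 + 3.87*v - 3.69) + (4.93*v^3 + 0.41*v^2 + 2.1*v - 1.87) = 2.94*v^3 + 3.47*v^2 + 5.97*v - 5.56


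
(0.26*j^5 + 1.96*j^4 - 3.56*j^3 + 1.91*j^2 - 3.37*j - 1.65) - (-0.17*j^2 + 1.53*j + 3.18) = 0.26*j^5 + 1.96*j^4 - 3.56*j^3 + 2.08*j^2 - 4.9*j - 4.83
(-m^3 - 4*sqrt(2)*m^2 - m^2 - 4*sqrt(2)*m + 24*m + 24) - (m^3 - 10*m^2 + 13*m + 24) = -2*m^3 - 4*sqrt(2)*m^2 + 9*m^2 - 4*sqrt(2)*m + 11*m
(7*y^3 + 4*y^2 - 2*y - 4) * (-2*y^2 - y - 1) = -14*y^5 - 15*y^4 - 7*y^3 + 6*y^2 + 6*y + 4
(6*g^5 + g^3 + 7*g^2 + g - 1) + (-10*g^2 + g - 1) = 6*g^5 + g^3 - 3*g^2 + 2*g - 2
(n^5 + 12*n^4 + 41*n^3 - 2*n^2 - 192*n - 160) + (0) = n^5 + 12*n^4 + 41*n^3 - 2*n^2 - 192*n - 160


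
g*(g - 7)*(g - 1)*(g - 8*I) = g^4 - 8*g^3 - 8*I*g^3 + 7*g^2 + 64*I*g^2 - 56*I*g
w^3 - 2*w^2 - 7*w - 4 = (w - 4)*(w + 1)^2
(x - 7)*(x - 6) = x^2 - 13*x + 42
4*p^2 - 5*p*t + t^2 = (-4*p + t)*(-p + t)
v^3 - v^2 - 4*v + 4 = (v - 2)*(v - 1)*(v + 2)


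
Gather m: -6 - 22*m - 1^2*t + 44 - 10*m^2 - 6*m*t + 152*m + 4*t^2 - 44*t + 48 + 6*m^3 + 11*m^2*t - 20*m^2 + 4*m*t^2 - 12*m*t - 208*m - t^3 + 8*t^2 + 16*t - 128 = 6*m^3 + m^2*(11*t - 30) + m*(4*t^2 - 18*t - 78) - t^3 + 12*t^2 - 29*t - 42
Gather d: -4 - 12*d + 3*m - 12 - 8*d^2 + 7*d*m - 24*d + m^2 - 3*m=-8*d^2 + d*(7*m - 36) + m^2 - 16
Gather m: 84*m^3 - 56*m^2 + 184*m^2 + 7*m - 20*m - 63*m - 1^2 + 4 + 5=84*m^3 + 128*m^2 - 76*m + 8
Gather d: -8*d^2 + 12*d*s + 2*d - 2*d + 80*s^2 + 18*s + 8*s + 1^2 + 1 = -8*d^2 + 12*d*s + 80*s^2 + 26*s + 2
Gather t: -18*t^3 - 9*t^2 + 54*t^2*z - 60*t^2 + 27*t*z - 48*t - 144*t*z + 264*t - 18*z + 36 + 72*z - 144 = -18*t^3 + t^2*(54*z - 69) + t*(216 - 117*z) + 54*z - 108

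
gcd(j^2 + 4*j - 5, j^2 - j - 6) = 1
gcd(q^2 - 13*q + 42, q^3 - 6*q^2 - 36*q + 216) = q - 6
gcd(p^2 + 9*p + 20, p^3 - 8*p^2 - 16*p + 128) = p + 4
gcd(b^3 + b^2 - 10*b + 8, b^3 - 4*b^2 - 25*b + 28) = b^2 + 3*b - 4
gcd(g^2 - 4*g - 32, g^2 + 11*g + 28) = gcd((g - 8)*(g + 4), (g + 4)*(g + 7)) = g + 4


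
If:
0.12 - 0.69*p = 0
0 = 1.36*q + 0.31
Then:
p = 0.17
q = -0.23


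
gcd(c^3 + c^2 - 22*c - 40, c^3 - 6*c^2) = 1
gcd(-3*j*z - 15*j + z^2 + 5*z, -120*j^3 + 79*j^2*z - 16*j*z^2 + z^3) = -3*j + z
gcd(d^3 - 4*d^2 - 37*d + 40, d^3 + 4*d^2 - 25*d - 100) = d + 5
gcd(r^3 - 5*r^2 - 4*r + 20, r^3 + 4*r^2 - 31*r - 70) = r^2 - 3*r - 10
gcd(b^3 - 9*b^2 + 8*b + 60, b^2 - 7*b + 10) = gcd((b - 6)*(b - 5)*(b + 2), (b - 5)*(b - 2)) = b - 5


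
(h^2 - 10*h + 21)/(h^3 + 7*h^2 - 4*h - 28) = (h^2 - 10*h + 21)/(h^3 + 7*h^2 - 4*h - 28)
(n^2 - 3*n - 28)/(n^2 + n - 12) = (n - 7)/(n - 3)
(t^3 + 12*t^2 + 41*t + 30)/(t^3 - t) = (t^2 + 11*t + 30)/(t*(t - 1))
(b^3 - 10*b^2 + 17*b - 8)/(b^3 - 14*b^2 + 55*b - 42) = (b^2 - 9*b + 8)/(b^2 - 13*b + 42)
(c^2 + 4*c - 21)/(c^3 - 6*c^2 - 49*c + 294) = (c - 3)/(c^2 - 13*c + 42)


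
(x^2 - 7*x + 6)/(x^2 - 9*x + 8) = (x - 6)/(x - 8)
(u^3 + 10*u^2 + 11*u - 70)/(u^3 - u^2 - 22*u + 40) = (u + 7)/(u - 4)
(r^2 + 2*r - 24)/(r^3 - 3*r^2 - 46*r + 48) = (r - 4)/(r^2 - 9*r + 8)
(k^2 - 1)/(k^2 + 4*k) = (k^2 - 1)/(k*(k + 4))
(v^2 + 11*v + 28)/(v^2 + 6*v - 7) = (v + 4)/(v - 1)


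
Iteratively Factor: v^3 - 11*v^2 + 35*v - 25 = (v - 1)*(v^2 - 10*v + 25) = (v - 5)*(v - 1)*(v - 5)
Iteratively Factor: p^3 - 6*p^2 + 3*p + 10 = (p - 5)*(p^2 - p - 2) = (p - 5)*(p + 1)*(p - 2)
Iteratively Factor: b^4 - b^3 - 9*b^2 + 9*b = (b - 3)*(b^3 + 2*b^2 - 3*b) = b*(b - 3)*(b^2 + 2*b - 3) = b*(b - 3)*(b + 3)*(b - 1)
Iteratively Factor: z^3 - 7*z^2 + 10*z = (z - 2)*(z^2 - 5*z) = (z - 5)*(z - 2)*(z)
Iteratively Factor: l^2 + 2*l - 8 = (l - 2)*(l + 4)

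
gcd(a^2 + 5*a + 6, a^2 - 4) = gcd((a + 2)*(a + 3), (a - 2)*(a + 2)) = a + 2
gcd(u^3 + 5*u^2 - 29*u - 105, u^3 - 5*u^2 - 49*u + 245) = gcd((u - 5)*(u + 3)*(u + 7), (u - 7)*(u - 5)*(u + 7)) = u^2 + 2*u - 35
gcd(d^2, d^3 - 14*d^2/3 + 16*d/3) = d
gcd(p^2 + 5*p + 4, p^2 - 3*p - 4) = p + 1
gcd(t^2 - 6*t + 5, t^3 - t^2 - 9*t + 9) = t - 1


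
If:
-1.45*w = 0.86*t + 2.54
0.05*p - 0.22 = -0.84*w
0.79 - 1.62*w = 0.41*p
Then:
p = 1.17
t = -3.28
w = 0.19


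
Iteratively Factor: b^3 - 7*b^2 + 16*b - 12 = (b - 2)*(b^2 - 5*b + 6) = (b - 3)*(b - 2)*(b - 2)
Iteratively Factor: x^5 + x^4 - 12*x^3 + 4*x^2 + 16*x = (x - 2)*(x^4 + 3*x^3 - 6*x^2 - 8*x) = (x - 2)*(x + 4)*(x^3 - x^2 - 2*x) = (x - 2)^2*(x + 4)*(x^2 + x) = x*(x - 2)^2*(x + 4)*(x + 1)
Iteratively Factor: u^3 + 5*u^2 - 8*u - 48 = (u + 4)*(u^2 + u - 12) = (u - 3)*(u + 4)*(u + 4)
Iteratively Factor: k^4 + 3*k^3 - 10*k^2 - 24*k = (k - 3)*(k^3 + 6*k^2 + 8*k) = k*(k - 3)*(k^2 + 6*k + 8) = k*(k - 3)*(k + 4)*(k + 2)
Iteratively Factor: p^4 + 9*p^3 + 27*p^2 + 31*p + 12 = (p + 1)*(p^3 + 8*p^2 + 19*p + 12) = (p + 1)*(p + 4)*(p^2 + 4*p + 3) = (p + 1)^2*(p + 4)*(p + 3)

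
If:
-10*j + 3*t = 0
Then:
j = 3*t/10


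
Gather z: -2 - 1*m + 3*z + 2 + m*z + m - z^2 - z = -z^2 + z*(m + 2)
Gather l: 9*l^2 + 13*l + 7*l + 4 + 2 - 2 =9*l^2 + 20*l + 4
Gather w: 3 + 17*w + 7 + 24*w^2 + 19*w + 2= 24*w^2 + 36*w + 12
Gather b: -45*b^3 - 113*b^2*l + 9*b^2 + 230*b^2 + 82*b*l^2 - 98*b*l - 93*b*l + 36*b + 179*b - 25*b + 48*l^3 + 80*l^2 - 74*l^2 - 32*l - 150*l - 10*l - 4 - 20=-45*b^3 + b^2*(239 - 113*l) + b*(82*l^2 - 191*l + 190) + 48*l^3 + 6*l^2 - 192*l - 24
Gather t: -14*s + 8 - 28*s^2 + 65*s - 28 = -28*s^2 + 51*s - 20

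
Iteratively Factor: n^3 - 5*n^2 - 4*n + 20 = (n + 2)*(n^2 - 7*n + 10) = (n - 2)*(n + 2)*(n - 5)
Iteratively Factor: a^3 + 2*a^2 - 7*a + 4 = (a + 4)*(a^2 - 2*a + 1) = (a - 1)*(a + 4)*(a - 1)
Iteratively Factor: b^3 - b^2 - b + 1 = (b + 1)*(b^2 - 2*b + 1) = (b - 1)*(b + 1)*(b - 1)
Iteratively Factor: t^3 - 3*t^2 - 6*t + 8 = (t - 1)*(t^2 - 2*t - 8) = (t - 4)*(t - 1)*(t + 2)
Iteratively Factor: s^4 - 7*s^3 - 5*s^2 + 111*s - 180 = (s - 5)*(s^3 - 2*s^2 - 15*s + 36) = (s - 5)*(s - 3)*(s^2 + s - 12) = (s - 5)*(s - 3)^2*(s + 4)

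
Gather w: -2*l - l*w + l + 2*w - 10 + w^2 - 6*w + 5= -l + w^2 + w*(-l - 4) - 5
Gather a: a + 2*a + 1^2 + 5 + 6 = 3*a + 12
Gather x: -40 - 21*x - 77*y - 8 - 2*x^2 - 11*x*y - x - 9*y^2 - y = -2*x^2 + x*(-11*y - 22) - 9*y^2 - 78*y - 48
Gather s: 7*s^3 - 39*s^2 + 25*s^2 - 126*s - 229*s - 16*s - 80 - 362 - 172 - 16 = 7*s^3 - 14*s^2 - 371*s - 630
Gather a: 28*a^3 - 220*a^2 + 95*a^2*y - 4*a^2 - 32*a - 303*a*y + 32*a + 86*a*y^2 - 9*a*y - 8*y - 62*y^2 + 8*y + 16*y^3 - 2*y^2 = 28*a^3 + a^2*(95*y - 224) + a*(86*y^2 - 312*y) + 16*y^3 - 64*y^2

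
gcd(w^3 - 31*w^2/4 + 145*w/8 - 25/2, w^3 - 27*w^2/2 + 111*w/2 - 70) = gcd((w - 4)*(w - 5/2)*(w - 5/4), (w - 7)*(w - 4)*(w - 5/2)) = w^2 - 13*w/2 + 10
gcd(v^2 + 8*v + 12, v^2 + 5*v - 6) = v + 6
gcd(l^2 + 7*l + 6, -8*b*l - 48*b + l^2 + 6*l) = l + 6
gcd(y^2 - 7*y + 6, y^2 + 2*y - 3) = y - 1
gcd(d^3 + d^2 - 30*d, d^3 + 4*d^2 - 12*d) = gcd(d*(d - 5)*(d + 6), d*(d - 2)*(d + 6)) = d^2 + 6*d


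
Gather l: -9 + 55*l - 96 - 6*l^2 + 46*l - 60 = -6*l^2 + 101*l - 165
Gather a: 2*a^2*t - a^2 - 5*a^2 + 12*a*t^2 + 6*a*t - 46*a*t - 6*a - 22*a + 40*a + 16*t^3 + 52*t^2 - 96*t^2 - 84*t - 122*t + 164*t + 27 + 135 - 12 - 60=a^2*(2*t - 6) + a*(12*t^2 - 40*t + 12) + 16*t^3 - 44*t^2 - 42*t + 90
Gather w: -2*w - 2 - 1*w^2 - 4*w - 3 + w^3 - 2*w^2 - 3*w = w^3 - 3*w^2 - 9*w - 5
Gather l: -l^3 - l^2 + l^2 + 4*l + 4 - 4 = -l^3 + 4*l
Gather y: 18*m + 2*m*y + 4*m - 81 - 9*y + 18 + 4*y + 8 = 22*m + y*(2*m - 5) - 55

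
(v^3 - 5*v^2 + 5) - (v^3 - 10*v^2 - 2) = 5*v^2 + 7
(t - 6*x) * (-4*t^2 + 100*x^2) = -4*t^3 + 24*t^2*x + 100*t*x^2 - 600*x^3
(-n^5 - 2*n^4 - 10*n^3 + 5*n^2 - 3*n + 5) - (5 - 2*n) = -n^5 - 2*n^4 - 10*n^3 + 5*n^2 - n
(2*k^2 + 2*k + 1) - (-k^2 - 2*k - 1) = 3*k^2 + 4*k + 2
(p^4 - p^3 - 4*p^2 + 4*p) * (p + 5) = p^5 + 4*p^4 - 9*p^3 - 16*p^2 + 20*p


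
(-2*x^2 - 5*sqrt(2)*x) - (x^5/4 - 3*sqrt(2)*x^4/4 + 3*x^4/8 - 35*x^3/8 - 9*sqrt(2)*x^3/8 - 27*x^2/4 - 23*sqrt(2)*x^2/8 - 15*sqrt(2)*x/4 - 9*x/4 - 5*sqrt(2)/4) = -x^5/4 - 3*x^4/8 + 3*sqrt(2)*x^4/4 + 9*sqrt(2)*x^3/8 + 35*x^3/8 + 23*sqrt(2)*x^2/8 + 19*x^2/4 - 5*sqrt(2)*x/4 + 9*x/4 + 5*sqrt(2)/4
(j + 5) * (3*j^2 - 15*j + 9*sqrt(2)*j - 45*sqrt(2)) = 3*j^3 + 9*sqrt(2)*j^2 - 75*j - 225*sqrt(2)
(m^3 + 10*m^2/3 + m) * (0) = 0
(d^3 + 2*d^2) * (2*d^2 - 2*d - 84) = 2*d^5 + 2*d^4 - 88*d^3 - 168*d^2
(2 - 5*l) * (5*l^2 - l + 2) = -25*l^3 + 15*l^2 - 12*l + 4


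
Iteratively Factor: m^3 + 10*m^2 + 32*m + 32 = (m + 4)*(m^2 + 6*m + 8) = (m + 4)^2*(m + 2)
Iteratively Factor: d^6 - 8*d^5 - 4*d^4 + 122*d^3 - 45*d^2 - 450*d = (d - 3)*(d^5 - 5*d^4 - 19*d^3 + 65*d^2 + 150*d) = d*(d - 3)*(d^4 - 5*d^3 - 19*d^2 + 65*d + 150) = d*(d - 3)*(d + 3)*(d^3 - 8*d^2 + 5*d + 50) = d*(d - 5)*(d - 3)*(d + 3)*(d^2 - 3*d - 10) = d*(d - 5)^2*(d - 3)*(d + 3)*(d + 2)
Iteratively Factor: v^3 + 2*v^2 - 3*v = (v)*(v^2 + 2*v - 3) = v*(v + 3)*(v - 1)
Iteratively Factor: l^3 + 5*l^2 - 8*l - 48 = (l + 4)*(l^2 + l - 12) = (l + 4)^2*(l - 3)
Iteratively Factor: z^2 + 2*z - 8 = (z - 2)*(z + 4)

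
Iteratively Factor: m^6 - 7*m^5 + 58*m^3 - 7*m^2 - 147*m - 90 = (m + 1)*(m^5 - 8*m^4 + 8*m^3 + 50*m^2 - 57*m - 90) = (m - 3)*(m + 1)*(m^4 - 5*m^3 - 7*m^2 + 29*m + 30) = (m - 3)*(m + 1)^2*(m^3 - 6*m^2 - m + 30) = (m - 3)^2*(m + 1)^2*(m^2 - 3*m - 10) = (m - 5)*(m - 3)^2*(m + 1)^2*(m + 2)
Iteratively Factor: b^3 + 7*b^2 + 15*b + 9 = (b + 3)*(b^2 + 4*b + 3) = (b + 3)^2*(b + 1)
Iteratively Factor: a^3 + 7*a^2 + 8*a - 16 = (a + 4)*(a^2 + 3*a - 4) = (a + 4)^2*(a - 1)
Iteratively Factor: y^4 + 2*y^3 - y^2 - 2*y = (y + 2)*(y^3 - y) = y*(y + 2)*(y^2 - 1) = y*(y + 1)*(y + 2)*(y - 1)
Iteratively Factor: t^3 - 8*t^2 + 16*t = (t - 4)*(t^2 - 4*t) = t*(t - 4)*(t - 4)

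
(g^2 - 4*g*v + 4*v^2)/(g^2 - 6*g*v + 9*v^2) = (g^2 - 4*g*v + 4*v^2)/(g^2 - 6*g*v + 9*v^2)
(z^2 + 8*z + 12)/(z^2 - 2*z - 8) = (z + 6)/(z - 4)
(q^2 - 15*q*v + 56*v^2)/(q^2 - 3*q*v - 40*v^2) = (q - 7*v)/(q + 5*v)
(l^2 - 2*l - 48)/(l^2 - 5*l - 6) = (-l^2 + 2*l + 48)/(-l^2 + 5*l + 6)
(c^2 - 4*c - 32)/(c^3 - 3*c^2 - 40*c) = (c + 4)/(c*(c + 5))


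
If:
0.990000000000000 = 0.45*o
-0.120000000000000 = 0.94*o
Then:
No Solution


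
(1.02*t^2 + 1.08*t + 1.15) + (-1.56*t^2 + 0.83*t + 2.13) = -0.54*t^2 + 1.91*t + 3.28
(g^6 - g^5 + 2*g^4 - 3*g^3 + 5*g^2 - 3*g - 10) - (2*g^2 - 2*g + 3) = g^6 - g^5 + 2*g^4 - 3*g^3 + 3*g^2 - g - 13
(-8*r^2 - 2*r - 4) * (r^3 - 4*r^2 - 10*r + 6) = -8*r^5 + 30*r^4 + 84*r^3 - 12*r^2 + 28*r - 24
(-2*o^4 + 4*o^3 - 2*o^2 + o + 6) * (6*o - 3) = -12*o^5 + 30*o^4 - 24*o^3 + 12*o^2 + 33*o - 18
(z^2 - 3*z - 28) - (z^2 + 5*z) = -8*z - 28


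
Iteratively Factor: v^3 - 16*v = (v + 4)*(v^2 - 4*v) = (v - 4)*(v + 4)*(v)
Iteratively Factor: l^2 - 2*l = (l)*(l - 2)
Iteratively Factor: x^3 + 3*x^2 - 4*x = (x - 1)*(x^2 + 4*x) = x*(x - 1)*(x + 4)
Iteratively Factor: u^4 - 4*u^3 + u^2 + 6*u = (u)*(u^3 - 4*u^2 + u + 6) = u*(u - 2)*(u^2 - 2*u - 3) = u*(u - 2)*(u + 1)*(u - 3)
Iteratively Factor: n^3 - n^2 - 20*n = (n - 5)*(n^2 + 4*n) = n*(n - 5)*(n + 4)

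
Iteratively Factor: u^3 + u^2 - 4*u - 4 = (u + 1)*(u^2 - 4) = (u + 1)*(u + 2)*(u - 2)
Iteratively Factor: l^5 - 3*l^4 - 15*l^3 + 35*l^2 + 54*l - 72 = (l - 1)*(l^4 - 2*l^3 - 17*l^2 + 18*l + 72) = (l - 1)*(l + 3)*(l^3 - 5*l^2 - 2*l + 24) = (l - 3)*(l - 1)*(l + 3)*(l^2 - 2*l - 8) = (l - 3)*(l - 1)*(l + 2)*(l + 3)*(l - 4)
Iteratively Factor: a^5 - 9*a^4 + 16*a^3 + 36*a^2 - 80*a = (a - 2)*(a^4 - 7*a^3 + 2*a^2 + 40*a) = a*(a - 2)*(a^3 - 7*a^2 + 2*a + 40) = a*(a - 2)*(a + 2)*(a^2 - 9*a + 20) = a*(a - 4)*(a - 2)*(a + 2)*(a - 5)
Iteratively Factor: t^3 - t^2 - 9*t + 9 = (t + 3)*(t^2 - 4*t + 3) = (t - 3)*(t + 3)*(t - 1)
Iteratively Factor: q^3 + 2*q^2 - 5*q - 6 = (q + 3)*(q^2 - q - 2) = (q + 1)*(q + 3)*(q - 2)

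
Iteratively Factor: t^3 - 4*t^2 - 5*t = (t)*(t^2 - 4*t - 5) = t*(t + 1)*(t - 5)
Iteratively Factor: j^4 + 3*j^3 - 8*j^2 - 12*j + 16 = (j - 2)*(j^3 + 5*j^2 + 2*j - 8) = (j - 2)*(j + 4)*(j^2 + j - 2) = (j - 2)*(j + 2)*(j + 4)*(j - 1)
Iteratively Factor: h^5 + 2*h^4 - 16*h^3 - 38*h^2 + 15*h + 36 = (h - 4)*(h^4 + 6*h^3 + 8*h^2 - 6*h - 9) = (h - 4)*(h + 3)*(h^3 + 3*h^2 - h - 3) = (h - 4)*(h + 3)^2*(h^2 - 1) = (h - 4)*(h + 1)*(h + 3)^2*(h - 1)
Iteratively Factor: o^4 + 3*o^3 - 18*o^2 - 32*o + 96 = (o + 4)*(o^3 - o^2 - 14*o + 24) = (o + 4)^2*(o^2 - 5*o + 6) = (o - 2)*(o + 4)^2*(o - 3)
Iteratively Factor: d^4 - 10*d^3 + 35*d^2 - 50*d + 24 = (d - 3)*(d^3 - 7*d^2 + 14*d - 8) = (d - 4)*(d - 3)*(d^2 - 3*d + 2) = (d - 4)*(d - 3)*(d - 1)*(d - 2)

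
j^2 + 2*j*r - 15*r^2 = (j - 3*r)*(j + 5*r)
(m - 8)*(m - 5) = m^2 - 13*m + 40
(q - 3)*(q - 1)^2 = q^3 - 5*q^2 + 7*q - 3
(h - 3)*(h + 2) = h^2 - h - 6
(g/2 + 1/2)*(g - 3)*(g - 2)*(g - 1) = g^4/2 - 5*g^3/2 + 5*g^2/2 + 5*g/2 - 3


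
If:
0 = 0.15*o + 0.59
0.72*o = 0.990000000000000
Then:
No Solution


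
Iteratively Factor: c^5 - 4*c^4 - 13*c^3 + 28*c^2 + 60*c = (c)*(c^4 - 4*c^3 - 13*c^2 + 28*c + 60) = c*(c + 2)*(c^3 - 6*c^2 - c + 30) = c*(c - 5)*(c + 2)*(c^2 - c - 6) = c*(c - 5)*(c + 2)^2*(c - 3)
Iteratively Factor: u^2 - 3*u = (u)*(u - 3)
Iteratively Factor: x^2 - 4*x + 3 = (x - 1)*(x - 3)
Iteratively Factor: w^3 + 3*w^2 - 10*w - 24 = (w - 3)*(w^2 + 6*w + 8) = (w - 3)*(w + 2)*(w + 4)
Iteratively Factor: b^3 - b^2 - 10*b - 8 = (b - 4)*(b^2 + 3*b + 2) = (b - 4)*(b + 1)*(b + 2)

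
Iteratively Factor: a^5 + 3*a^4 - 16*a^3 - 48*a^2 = (a + 3)*(a^4 - 16*a^2) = (a - 4)*(a + 3)*(a^3 + 4*a^2) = (a - 4)*(a + 3)*(a + 4)*(a^2) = a*(a - 4)*(a + 3)*(a + 4)*(a)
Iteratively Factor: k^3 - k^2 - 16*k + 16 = (k - 4)*(k^2 + 3*k - 4) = (k - 4)*(k + 4)*(k - 1)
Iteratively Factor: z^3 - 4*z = (z)*(z^2 - 4) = z*(z - 2)*(z + 2)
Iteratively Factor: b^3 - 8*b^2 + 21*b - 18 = (b - 3)*(b^2 - 5*b + 6) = (b - 3)^2*(b - 2)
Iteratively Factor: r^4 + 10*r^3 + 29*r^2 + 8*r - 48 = (r + 3)*(r^3 + 7*r^2 + 8*r - 16) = (r + 3)*(r + 4)*(r^2 + 3*r - 4) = (r - 1)*(r + 3)*(r + 4)*(r + 4)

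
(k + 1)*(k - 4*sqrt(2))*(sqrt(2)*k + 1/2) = sqrt(2)*k^3 - 15*k^2/2 + sqrt(2)*k^2 - 15*k/2 - 2*sqrt(2)*k - 2*sqrt(2)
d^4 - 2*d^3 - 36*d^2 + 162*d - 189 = (d - 3)^3*(d + 7)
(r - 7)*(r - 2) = r^2 - 9*r + 14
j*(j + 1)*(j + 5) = j^3 + 6*j^2 + 5*j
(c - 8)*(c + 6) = c^2 - 2*c - 48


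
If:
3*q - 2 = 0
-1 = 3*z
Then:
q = 2/3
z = -1/3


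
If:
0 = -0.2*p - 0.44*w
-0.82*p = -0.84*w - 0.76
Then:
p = 0.63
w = -0.29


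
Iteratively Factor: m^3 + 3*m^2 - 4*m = (m)*(m^2 + 3*m - 4) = m*(m + 4)*(m - 1)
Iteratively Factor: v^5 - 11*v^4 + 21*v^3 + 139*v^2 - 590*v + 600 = (v - 5)*(v^4 - 6*v^3 - 9*v^2 + 94*v - 120) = (v - 5)*(v - 3)*(v^3 - 3*v^2 - 18*v + 40) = (v - 5)^2*(v - 3)*(v^2 + 2*v - 8) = (v - 5)^2*(v - 3)*(v - 2)*(v + 4)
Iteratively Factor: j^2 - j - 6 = (j + 2)*(j - 3)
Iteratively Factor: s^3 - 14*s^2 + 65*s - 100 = (s - 5)*(s^2 - 9*s + 20) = (s - 5)*(s - 4)*(s - 5)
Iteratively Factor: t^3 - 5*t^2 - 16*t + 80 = (t + 4)*(t^2 - 9*t + 20) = (t - 5)*(t + 4)*(t - 4)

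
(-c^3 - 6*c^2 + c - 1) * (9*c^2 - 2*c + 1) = -9*c^5 - 52*c^4 + 20*c^3 - 17*c^2 + 3*c - 1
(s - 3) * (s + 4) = s^2 + s - 12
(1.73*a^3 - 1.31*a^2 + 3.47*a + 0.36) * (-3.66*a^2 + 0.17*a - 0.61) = -6.3318*a^5 + 5.0887*a^4 - 13.9782*a^3 + 0.0714000000000001*a^2 - 2.0555*a - 0.2196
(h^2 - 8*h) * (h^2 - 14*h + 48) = h^4 - 22*h^3 + 160*h^2 - 384*h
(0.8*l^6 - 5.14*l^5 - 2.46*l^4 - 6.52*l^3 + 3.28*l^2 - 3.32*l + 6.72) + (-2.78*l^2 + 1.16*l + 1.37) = 0.8*l^6 - 5.14*l^5 - 2.46*l^4 - 6.52*l^3 + 0.5*l^2 - 2.16*l + 8.09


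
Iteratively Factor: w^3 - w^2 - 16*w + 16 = (w + 4)*(w^2 - 5*w + 4) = (w - 1)*(w + 4)*(w - 4)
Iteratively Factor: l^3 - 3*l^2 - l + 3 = (l - 1)*(l^2 - 2*l - 3) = (l - 3)*(l - 1)*(l + 1)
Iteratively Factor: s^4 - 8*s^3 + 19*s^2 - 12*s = (s - 4)*(s^3 - 4*s^2 + 3*s) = (s - 4)*(s - 1)*(s^2 - 3*s) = s*(s - 4)*(s - 1)*(s - 3)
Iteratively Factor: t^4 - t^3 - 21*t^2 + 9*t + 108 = (t + 3)*(t^3 - 4*t^2 - 9*t + 36) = (t + 3)^2*(t^2 - 7*t + 12) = (t - 3)*(t + 3)^2*(t - 4)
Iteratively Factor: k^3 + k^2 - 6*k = (k)*(k^2 + k - 6) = k*(k - 2)*(k + 3)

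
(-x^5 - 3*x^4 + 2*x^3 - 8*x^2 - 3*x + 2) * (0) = 0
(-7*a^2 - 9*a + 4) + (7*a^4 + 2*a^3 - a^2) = 7*a^4 + 2*a^3 - 8*a^2 - 9*a + 4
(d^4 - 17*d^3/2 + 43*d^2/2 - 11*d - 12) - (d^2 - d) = d^4 - 17*d^3/2 + 41*d^2/2 - 10*d - 12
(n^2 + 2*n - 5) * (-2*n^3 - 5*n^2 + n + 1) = -2*n^5 - 9*n^4 + n^3 + 28*n^2 - 3*n - 5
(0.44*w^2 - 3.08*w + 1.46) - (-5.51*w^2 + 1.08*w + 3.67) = 5.95*w^2 - 4.16*w - 2.21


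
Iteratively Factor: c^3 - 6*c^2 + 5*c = (c)*(c^2 - 6*c + 5) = c*(c - 5)*(c - 1)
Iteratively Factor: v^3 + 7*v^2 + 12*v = (v)*(v^2 + 7*v + 12) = v*(v + 3)*(v + 4)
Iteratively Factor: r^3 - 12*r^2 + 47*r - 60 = (r - 5)*(r^2 - 7*r + 12) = (r - 5)*(r - 4)*(r - 3)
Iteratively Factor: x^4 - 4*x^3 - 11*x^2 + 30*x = (x + 3)*(x^3 - 7*x^2 + 10*x) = x*(x + 3)*(x^2 - 7*x + 10) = x*(x - 5)*(x + 3)*(x - 2)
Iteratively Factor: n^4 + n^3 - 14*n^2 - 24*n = (n + 3)*(n^3 - 2*n^2 - 8*n) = n*(n + 3)*(n^2 - 2*n - 8) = n*(n - 4)*(n + 3)*(n + 2)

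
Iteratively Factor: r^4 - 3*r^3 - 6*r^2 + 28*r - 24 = (r + 3)*(r^3 - 6*r^2 + 12*r - 8) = (r - 2)*(r + 3)*(r^2 - 4*r + 4) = (r - 2)^2*(r + 3)*(r - 2)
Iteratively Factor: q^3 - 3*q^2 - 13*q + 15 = (q + 3)*(q^2 - 6*q + 5) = (q - 1)*(q + 3)*(q - 5)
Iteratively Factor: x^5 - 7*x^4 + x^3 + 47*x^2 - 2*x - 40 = (x + 1)*(x^4 - 8*x^3 + 9*x^2 + 38*x - 40) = (x - 1)*(x + 1)*(x^3 - 7*x^2 + 2*x + 40) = (x - 5)*(x - 1)*(x + 1)*(x^2 - 2*x - 8) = (x - 5)*(x - 1)*(x + 1)*(x + 2)*(x - 4)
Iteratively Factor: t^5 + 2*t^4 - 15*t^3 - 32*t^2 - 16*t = (t + 1)*(t^4 + t^3 - 16*t^2 - 16*t) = (t + 1)*(t + 4)*(t^3 - 3*t^2 - 4*t) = (t + 1)^2*(t + 4)*(t^2 - 4*t) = (t - 4)*(t + 1)^2*(t + 4)*(t)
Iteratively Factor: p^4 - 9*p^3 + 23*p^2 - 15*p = (p - 1)*(p^3 - 8*p^2 + 15*p) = (p - 3)*(p - 1)*(p^2 - 5*p) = (p - 5)*(p - 3)*(p - 1)*(p)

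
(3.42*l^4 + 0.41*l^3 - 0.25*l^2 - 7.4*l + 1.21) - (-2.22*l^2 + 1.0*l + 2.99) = 3.42*l^4 + 0.41*l^3 + 1.97*l^2 - 8.4*l - 1.78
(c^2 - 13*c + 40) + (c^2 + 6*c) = 2*c^2 - 7*c + 40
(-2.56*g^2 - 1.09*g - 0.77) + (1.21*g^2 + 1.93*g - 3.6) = -1.35*g^2 + 0.84*g - 4.37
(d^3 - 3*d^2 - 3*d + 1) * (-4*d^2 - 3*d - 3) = -4*d^5 + 9*d^4 + 18*d^3 + 14*d^2 + 6*d - 3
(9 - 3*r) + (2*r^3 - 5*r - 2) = 2*r^3 - 8*r + 7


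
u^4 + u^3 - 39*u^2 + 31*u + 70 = (u - 5)*(u - 2)*(u + 1)*(u + 7)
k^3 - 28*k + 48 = (k - 4)*(k - 2)*(k + 6)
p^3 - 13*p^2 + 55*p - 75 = (p - 5)^2*(p - 3)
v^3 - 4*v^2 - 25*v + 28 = (v - 7)*(v - 1)*(v + 4)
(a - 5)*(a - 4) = a^2 - 9*a + 20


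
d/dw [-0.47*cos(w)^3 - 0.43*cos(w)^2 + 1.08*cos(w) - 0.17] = (1.41*cos(w)^2 + 0.86*cos(w) - 1.08)*sin(w)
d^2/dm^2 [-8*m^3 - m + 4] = -48*m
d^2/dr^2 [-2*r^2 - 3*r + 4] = -4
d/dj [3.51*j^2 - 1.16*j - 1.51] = 7.02*j - 1.16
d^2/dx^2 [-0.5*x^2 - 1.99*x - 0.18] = -1.00000000000000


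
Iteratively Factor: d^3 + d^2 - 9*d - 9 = (d + 1)*(d^2 - 9) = (d + 1)*(d + 3)*(d - 3)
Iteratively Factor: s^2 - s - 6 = (s - 3)*(s + 2)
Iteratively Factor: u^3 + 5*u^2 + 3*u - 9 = (u + 3)*(u^2 + 2*u - 3) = (u + 3)^2*(u - 1)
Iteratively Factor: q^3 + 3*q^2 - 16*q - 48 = (q - 4)*(q^2 + 7*q + 12) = (q - 4)*(q + 4)*(q + 3)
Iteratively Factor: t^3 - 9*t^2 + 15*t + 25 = (t - 5)*(t^2 - 4*t - 5) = (t - 5)^2*(t + 1)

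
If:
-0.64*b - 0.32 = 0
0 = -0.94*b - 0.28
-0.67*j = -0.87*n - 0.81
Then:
No Solution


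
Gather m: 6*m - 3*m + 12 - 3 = 3*m + 9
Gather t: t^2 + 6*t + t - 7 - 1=t^2 + 7*t - 8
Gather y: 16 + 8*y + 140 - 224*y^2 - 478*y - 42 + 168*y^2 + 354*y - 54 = -56*y^2 - 116*y + 60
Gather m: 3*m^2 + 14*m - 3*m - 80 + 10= 3*m^2 + 11*m - 70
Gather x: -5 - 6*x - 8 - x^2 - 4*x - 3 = -x^2 - 10*x - 16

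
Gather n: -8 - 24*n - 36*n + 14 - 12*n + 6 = 12 - 72*n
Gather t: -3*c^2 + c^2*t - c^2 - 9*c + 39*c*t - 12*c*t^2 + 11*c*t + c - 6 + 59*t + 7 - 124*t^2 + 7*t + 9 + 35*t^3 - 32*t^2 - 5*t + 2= -4*c^2 - 8*c + 35*t^3 + t^2*(-12*c - 156) + t*(c^2 + 50*c + 61) + 12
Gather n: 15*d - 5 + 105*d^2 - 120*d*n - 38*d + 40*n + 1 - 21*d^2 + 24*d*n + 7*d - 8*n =84*d^2 - 16*d + n*(32 - 96*d) - 4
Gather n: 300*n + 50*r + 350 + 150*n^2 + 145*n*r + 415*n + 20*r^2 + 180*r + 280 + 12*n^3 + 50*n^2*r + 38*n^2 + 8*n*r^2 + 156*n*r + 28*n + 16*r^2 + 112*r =12*n^3 + n^2*(50*r + 188) + n*(8*r^2 + 301*r + 743) + 36*r^2 + 342*r + 630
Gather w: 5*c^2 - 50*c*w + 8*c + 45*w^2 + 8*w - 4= 5*c^2 + 8*c + 45*w^2 + w*(8 - 50*c) - 4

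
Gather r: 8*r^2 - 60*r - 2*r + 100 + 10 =8*r^2 - 62*r + 110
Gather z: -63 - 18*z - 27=-18*z - 90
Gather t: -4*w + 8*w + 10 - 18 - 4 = 4*w - 12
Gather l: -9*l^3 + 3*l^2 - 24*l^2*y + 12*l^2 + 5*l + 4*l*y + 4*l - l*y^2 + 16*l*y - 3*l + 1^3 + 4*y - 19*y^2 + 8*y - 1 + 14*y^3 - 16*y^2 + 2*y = -9*l^3 + l^2*(15 - 24*y) + l*(-y^2 + 20*y + 6) + 14*y^3 - 35*y^2 + 14*y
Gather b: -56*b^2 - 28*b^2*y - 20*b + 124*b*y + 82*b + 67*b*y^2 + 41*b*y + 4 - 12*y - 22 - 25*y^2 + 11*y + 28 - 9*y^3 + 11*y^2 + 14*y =b^2*(-28*y - 56) + b*(67*y^2 + 165*y + 62) - 9*y^3 - 14*y^2 + 13*y + 10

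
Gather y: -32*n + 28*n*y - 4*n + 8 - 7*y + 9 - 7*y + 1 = -36*n + y*(28*n - 14) + 18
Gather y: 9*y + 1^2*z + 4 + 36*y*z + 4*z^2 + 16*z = y*(36*z + 9) + 4*z^2 + 17*z + 4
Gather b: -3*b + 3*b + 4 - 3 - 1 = 0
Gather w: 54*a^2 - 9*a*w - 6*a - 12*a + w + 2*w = 54*a^2 - 18*a + w*(3 - 9*a)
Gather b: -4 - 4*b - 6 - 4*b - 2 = -8*b - 12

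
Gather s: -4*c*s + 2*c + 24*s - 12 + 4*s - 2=2*c + s*(28 - 4*c) - 14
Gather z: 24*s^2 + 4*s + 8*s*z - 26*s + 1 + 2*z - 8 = 24*s^2 - 22*s + z*(8*s + 2) - 7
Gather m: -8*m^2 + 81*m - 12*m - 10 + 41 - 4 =-8*m^2 + 69*m + 27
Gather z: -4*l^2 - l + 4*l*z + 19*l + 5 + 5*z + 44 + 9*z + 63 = -4*l^2 + 18*l + z*(4*l + 14) + 112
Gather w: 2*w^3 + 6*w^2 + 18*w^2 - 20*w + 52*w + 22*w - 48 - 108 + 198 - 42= 2*w^3 + 24*w^2 + 54*w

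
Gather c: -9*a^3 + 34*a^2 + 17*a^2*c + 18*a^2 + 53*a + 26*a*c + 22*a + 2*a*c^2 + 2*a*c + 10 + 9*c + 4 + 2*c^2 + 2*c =-9*a^3 + 52*a^2 + 75*a + c^2*(2*a + 2) + c*(17*a^2 + 28*a + 11) + 14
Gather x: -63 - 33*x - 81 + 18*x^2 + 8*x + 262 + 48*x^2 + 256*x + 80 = 66*x^2 + 231*x + 198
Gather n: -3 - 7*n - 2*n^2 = -2*n^2 - 7*n - 3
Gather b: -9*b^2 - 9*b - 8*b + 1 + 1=-9*b^2 - 17*b + 2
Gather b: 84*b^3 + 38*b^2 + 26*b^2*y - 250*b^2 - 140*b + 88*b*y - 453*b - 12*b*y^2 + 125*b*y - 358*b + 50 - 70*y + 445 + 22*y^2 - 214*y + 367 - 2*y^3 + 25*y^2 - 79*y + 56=84*b^3 + b^2*(26*y - 212) + b*(-12*y^2 + 213*y - 951) - 2*y^3 + 47*y^2 - 363*y + 918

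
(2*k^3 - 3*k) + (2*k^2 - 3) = 2*k^3 + 2*k^2 - 3*k - 3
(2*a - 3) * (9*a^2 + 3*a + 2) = 18*a^3 - 21*a^2 - 5*a - 6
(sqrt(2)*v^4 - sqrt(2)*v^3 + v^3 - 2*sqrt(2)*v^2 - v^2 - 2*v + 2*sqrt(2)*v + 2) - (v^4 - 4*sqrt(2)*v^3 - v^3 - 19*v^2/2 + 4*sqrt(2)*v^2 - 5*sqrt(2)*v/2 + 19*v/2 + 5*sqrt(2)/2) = -v^4 + sqrt(2)*v^4 + 2*v^3 + 3*sqrt(2)*v^3 - 6*sqrt(2)*v^2 + 17*v^2/2 - 23*v/2 + 9*sqrt(2)*v/2 - 5*sqrt(2)/2 + 2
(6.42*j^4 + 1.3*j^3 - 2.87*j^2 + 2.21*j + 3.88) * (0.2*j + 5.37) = 1.284*j^5 + 34.7354*j^4 + 6.407*j^3 - 14.9699*j^2 + 12.6437*j + 20.8356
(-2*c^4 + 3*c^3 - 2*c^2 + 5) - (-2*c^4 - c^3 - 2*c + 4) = 4*c^3 - 2*c^2 + 2*c + 1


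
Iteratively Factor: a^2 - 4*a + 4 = (a - 2)*(a - 2)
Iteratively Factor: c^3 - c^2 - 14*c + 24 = (c - 2)*(c^2 + c - 12) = (c - 3)*(c - 2)*(c + 4)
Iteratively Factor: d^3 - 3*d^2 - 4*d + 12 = (d - 3)*(d^2 - 4) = (d - 3)*(d + 2)*(d - 2)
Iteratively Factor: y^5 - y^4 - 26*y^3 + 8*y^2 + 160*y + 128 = (y + 2)*(y^4 - 3*y^3 - 20*y^2 + 48*y + 64) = (y + 1)*(y + 2)*(y^3 - 4*y^2 - 16*y + 64) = (y + 1)*(y + 2)*(y + 4)*(y^2 - 8*y + 16) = (y - 4)*(y + 1)*(y + 2)*(y + 4)*(y - 4)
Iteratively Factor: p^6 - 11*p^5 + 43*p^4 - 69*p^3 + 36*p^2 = (p - 3)*(p^5 - 8*p^4 + 19*p^3 - 12*p^2) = p*(p - 3)*(p^4 - 8*p^3 + 19*p^2 - 12*p) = p*(p - 3)^2*(p^3 - 5*p^2 + 4*p) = p*(p - 4)*(p - 3)^2*(p^2 - p) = p*(p - 4)*(p - 3)^2*(p - 1)*(p)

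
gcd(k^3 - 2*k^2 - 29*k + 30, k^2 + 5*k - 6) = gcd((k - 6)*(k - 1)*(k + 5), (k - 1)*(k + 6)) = k - 1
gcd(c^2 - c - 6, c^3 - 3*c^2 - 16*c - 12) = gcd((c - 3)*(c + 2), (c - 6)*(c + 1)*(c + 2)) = c + 2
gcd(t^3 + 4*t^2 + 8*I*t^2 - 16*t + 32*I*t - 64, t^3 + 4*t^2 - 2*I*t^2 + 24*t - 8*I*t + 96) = t^2 + t*(4 + 4*I) + 16*I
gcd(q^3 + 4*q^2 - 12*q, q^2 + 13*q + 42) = q + 6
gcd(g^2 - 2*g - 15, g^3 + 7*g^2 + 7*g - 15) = g + 3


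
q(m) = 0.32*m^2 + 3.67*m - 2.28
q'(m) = 0.64*m + 3.67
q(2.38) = 8.27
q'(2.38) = 5.19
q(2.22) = 7.44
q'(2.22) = 5.09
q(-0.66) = -4.56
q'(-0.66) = 3.25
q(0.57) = -0.08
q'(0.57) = 4.03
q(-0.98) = -5.57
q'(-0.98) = 3.04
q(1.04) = 1.88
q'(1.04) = 4.34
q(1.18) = 2.50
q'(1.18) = 4.43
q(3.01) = 11.67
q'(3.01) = 5.60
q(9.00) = 56.67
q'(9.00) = 9.43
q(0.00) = -2.28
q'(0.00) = 3.67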